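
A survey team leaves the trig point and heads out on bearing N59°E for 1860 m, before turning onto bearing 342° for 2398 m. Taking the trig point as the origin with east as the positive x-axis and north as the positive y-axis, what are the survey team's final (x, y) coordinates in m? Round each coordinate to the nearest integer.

Leg 1 (N59°E, 1860 m): east 1860 sin 59° = 1594.33, north 1860 cos 59° = 957.97
Leg 2 (342°, 2398 m): east 2398 sin 342° = -741.02, north 2398 cos 342° = 2280.63
Summing: 853.31 m east, 3238.60 m north → (853, 3239).

(853, 3239)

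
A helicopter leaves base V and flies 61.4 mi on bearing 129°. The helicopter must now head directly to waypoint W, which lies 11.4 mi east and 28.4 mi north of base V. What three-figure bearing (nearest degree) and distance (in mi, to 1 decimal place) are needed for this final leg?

332°, 76.2 mi

Leg 1 (129°, 61.4 mi): east 61.4 sin 129° = 47.72, north 61.4 cos 129° = -38.64
Current position: (47.72, -38.64). Target: (11.4, 28.4). Remaining: Δeast = -36.32, Δnorth = 67.04.
Bearing = atan2(-36.32, 67.04) mod 360° = 331.55°; distance = √((-36.32)² + (67.04)²) = 76.245 mi.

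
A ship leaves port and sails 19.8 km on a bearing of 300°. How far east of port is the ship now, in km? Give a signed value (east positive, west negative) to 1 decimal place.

-17.1 km

Leg 1 (300°, 19.8 km): east 19.8 sin 300° = -17.15, north 19.8 cos 300° = 9.90
Net east component: -17.15 km.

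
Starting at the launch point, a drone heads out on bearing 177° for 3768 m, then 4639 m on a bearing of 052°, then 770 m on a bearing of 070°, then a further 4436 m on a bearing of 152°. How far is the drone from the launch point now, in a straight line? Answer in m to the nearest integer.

Leg 1 (177°, 3768 m): east 3768 sin 177° = 197.20, north 3768 cos 177° = -3762.84
Leg 2 (052°, 4639 m): east 4639 sin 52° = 3655.58, north 4639 cos 52° = 2856.05
Leg 3 (070°, 770 m): east 770 sin 70° = 723.56, north 770 cos 70° = 263.36
Leg 4 (152°, 4436 m): east 4436 sin 152° = 2082.58, north 4436 cos 152° = -3916.76
Net: 6658.92 east, -4560.18 north. Distance = √((6658.92)² + (-4560.18)²) = 8070.720 m.

8071 m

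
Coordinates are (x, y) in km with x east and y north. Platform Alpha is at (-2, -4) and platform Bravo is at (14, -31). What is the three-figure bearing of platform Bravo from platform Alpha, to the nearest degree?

Δeast = 14 − -2 = 16.00; Δnorth = -31 − -4 = -27.00.
Bearing = atan2(Δeast, Δnorth) mod 360° = 149.35° ≈ 149°.

149°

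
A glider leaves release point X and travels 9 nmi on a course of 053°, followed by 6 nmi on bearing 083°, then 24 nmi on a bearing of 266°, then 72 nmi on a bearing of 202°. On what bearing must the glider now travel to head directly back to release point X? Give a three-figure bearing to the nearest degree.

Leg 1 (053°, 9 nmi): east 9 sin 53° = 7.19, north 9 cos 53° = 5.42
Leg 2 (083°, 6 nmi): east 6 sin 83° = 5.96, north 6 cos 83° = 0.73
Leg 3 (266°, 24 nmi): east 24 sin 266° = -23.94, north 24 cos 266° = -1.67
Leg 4 (202°, 72 nmi): east 72 sin 202° = -26.97, north 72 cos 202° = -66.76
Net displacement: -37.77 east, -62.28 north. Direction back to start is (37.77, 62.28): bearing = atan2(37.77, 62.28) mod 360° = 31.23° ≈ 031°.

031°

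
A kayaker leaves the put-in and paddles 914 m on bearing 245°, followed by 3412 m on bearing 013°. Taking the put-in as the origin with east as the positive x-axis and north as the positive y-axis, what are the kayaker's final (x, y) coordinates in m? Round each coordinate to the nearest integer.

Leg 1 (245°, 914 m): east 914 sin 245° = -828.37, north 914 cos 245° = -386.27
Leg 2 (013°, 3412 m): east 3412 sin 13° = 767.53, north 3412 cos 13° = 3324.55
Summing: -60.83 m east, 2938.28 m north → (-61, 2938).

(-61, 2938)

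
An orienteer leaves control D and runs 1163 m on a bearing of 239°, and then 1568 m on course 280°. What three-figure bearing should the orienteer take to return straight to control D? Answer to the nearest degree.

083°

Leg 1 (239°, 1163 m): east 1163 sin 239° = -996.89, north 1163 cos 239° = -598.99
Leg 2 (280°, 1568 m): east 1568 sin 280° = -1544.18, north 1568 cos 280° = 272.28
Net displacement: -2541.06 east, -326.71 north. Direction back to start is (2541.06, 326.71): bearing = atan2(2541.06, 326.71) mod 360° = 82.67° ≈ 083°.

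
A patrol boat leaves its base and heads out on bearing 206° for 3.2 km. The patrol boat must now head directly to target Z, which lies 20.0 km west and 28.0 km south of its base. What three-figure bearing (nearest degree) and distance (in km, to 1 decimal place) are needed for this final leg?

217°, 31.3 km

Leg 1 (206°, 3.2 km): east 3.2 sin 206° = -1.40, north 3.2 cos 206° = -2.88
Current position: (-1.40, -2.88). Target: (-20.0, -28.0). Remaining: Δeast = -18.60, Δnorth = -25.12.
Bearing = atan2(-18.60, -25.12) mod 360° = 216.51°; distance = √((-18.60)² + (-25.12)²) = 31.258 km.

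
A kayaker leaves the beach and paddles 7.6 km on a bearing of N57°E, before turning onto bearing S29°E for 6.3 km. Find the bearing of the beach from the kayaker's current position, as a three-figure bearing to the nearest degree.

278°

Leg 1 (N57°E, 7.6 km): east 7.6 sin 57° = 6.37, north 7.6 cos 57° = 4.14
Leg 2 (S29°E, 6.3 km): east 6.3 sin 151° = 3.05, north 6.3 cos 151° = -5.51
Net displacement: 9.43 east, -1.37 north. Direction back to start is (-9.43, 1.37): bearing = atan2(-9.43, 1.37) mod 360° = 278.27° ≈ 278°.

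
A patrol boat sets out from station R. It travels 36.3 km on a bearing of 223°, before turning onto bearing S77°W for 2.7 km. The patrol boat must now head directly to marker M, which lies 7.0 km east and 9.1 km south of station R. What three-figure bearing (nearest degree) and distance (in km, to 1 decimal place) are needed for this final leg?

062°, 38.8 km

Leg 1 (223°, 36.3 km): east 36.3 sin 223° = -24.76, north 36.3 cos 223° = -26.55
Leg 2 (S77°W, 2.7 km): east 2.7 sin 257° = -2.63, north 2.7 cos 257° = -0.61
Current position: (-27.39, -27.16). Target: (7.0, -9.1). Remaining: Δeast = 34.39, Δnorth = 18.06.
Bearing = atan2(34.39, 18.06) mod 360° = 62.30°; distance = √((34.39)² + (18.06)²) = 38.839 km.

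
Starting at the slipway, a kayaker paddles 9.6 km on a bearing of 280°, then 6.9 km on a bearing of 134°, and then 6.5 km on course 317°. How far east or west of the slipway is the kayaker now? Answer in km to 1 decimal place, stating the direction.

Leg 1 (280°, 9.6 km): east 9.6 sin 280° = -9.45, north 9.6 cos 280° = 1.67
Leg 2 (134°, 6.9 km): east 6.9 sin 134° = 4.96, north 6.9 cos 134° = -4.79
Leg 3 (317°, 6.5 km): east 6.5 sin 317° = -4.43, north 6.5 cos 317° = 4.75
Net east component: -8.92 km.

8.9 km west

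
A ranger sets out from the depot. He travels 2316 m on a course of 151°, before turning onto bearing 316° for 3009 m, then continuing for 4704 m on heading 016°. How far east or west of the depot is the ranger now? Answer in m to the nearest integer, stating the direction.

329 m east

Leg 1 (151°, 2316 m): east 2316 sin 151° = 1122.82, north 2316 cos 151° = -2025.62
Leg 2 (316°, 3009 m): east 3009 sin 316° = -2090.23, north 3009 cos 316° = 2164.49
Leg 3 (016°, 4704 m): east 4704 sin 16° = 1296.60, north 4704 cos 16° = 4521.78
Net east component: 329.19 m.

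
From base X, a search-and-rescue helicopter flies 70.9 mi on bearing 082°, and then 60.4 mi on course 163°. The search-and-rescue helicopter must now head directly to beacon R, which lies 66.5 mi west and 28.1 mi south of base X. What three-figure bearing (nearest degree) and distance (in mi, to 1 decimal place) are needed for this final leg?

277°, 155.6 mi

Leg 1 (082°, 70.9 mi): east 70.9 sin 82° = 70.21, north 70.9 cos 82° = 9.87
Leg 2 (163°, 60.4 mi): east 60.4 sin 163° = 17.66, north 60.4 cos 163° = -57.76
Current position: (87.87, -47.89). Target: (-66.5, -28.1). Remaining: Δeast = -154.37, Δnorth = 19.79.
Bearing = atan2(-154.37, 19.79) mod 360° = 277.31°; distance = √((-154.37)² + (19.79)²) = 155.633 mi.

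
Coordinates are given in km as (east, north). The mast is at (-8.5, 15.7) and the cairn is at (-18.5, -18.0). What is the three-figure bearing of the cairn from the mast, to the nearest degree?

197°

Δeast = -18.5 − -8.5 = -10.00; Δnorth = -18.0 − 15.7 = -33.70.
Bearing = atan2(Δeast, Δnorth) mod 360° = 196.53° ≈ 197°.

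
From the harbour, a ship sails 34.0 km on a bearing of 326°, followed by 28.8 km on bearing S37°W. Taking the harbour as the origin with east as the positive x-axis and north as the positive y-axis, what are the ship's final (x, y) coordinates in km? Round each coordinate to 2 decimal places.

Leg 1 (326°, 34.0 km): east 34.0 sin 326° = -19.01, north 34.0 cos 326° = 28.19
Leg 2 (S37°W, 28.8 km): east 28.8 sin 217° = -17.33, north 28.8 cos 217° = -23.00
Summing: -36.34 km east, 5.19 km north → (-36.34, 5.19).

(-36.34, 5.19)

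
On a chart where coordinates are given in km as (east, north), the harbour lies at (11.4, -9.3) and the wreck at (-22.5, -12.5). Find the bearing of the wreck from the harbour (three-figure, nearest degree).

265°

Δeast = -22.5 − 11.4 = -33.90; Δnorth = -12.5 − -9.3 = -3.20.
Bearing = atan2(Δeast, Δnorth) mod 360° = 264.61° ≈ 265°.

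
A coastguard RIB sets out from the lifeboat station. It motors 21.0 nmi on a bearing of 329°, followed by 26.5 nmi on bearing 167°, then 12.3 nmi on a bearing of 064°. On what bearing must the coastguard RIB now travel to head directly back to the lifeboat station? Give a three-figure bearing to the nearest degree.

Leg 1 (329°, 21.0 nmi): east 21.0 sin 329° = -10.82, north 21.0 cos 329° = 18.00
Leg 2 (167°, 26.5 nmi): east 26.5 sin 167° = 5.96, north 26.5 cos 167° = -25.82
Leg 3 (064°, 12.3 nmi): east 12.3 sin 64° = 11.06, north 12.3 cos 64° = 5.39
Net displacement: 6.20 east, -2.43 north. Direction back to start is (-6.20, 2.43): bearing = atan2(-6.20, 2.43) mod 360° = 291.39° ≈ 291°.

291°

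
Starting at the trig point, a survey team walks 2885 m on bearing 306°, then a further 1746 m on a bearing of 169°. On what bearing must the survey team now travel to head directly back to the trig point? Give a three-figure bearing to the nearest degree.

Leg 1 (306°, 2885 m): east 2885 sin 306° = -2334.01, north 2885 cos 306° = 1695.76
Leg 2 (169°, 1746 m): east 1746 sin 169° = 333.15, north 1746 cos 169° = -1713.92
Net displacement: -2000.86 east, -18.16 north. Direction back to start is (2000.86, 18.16): bearing = atan2(2000.86, 18.16) mod 360° = 89.48° ≈ 089°.

089°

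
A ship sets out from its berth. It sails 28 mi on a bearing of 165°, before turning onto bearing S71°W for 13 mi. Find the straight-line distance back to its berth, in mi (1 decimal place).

Leg 1 (165°, 28 mi): east 28 sin 165° = 7.25, north 28 cos 165° = -27.05
Leg 2 (S71°W, 13 mi): east 13 sin 251° = -12.29, north 13 cos 251° = -4.23
Net: -5.04 east, -31.28 north. Distance = √((-5.04)² + (-31.28)²) = 31.683 mi.

31.7 mi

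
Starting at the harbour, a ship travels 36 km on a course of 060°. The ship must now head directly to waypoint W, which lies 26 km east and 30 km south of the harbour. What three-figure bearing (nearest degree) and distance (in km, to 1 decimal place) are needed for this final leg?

Leg 1 (060°, 36 km): east 36 sin 60° = 31.18, north 36 cos 60° = 18.00
Current position: (31.18, 18.00). Target: (26, -30). Remaining: Δeast = -5.18, Δnorth = -48.00.
Bearing = atan2(-5.18, -48.00) mod 360° = 186.16°; distance = √((-5.18)² + (-48.00)²) = 48.278 km.

186°, 48.3 km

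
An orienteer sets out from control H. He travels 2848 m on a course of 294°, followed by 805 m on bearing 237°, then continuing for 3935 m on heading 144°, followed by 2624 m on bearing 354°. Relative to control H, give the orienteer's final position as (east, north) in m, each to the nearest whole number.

Leg 1 (294°, 2848 m): east 2848 sin 294° = -2601.78, north 2848 cos 294° = 1158.39
Leg 2 (237°, 805 m): east 805 sin 237° = -675.13, north 805 cos 237° = -438.43
Leg 3 (144°, 3935 m): east 3935 sin 144° = 2312.93, north 3935 cos 144° = -3183.48
Leg 4 (354°, 2624 m): east 2624 sin 354° = -274.28, north 2624 cos 354° = 2609.63
Summing: -1238.25 m east, 146.10 m north → (-1238, 146).

(-1238, 146)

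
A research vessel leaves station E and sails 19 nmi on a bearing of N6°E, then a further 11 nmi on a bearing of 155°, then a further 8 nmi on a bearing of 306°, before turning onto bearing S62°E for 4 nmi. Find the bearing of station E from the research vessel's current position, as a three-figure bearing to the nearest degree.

Leg 1 (N6°E, 19 nmi): east 19 sin 6° = 1.99, north 19 cos 6° = 18.90
Leg 2 (155°, 11 nmi): east 11 sin 155° = 4.65, north 11 cos 155° = -9.97
Leg 3 (306°, 8 nmi): east 8 sin 306° = -6.47, north 8 cos 306° = 4.70
Leg 4 (S62°E, 4 nmi): east 4 sin 118° = 3.53, north 4 cos 118° = -1.88
Net displacement: 3.69 east, 11.75 north. Direction back to start is (-3.69, -11.75): bearing = atan2(-3.69, -11.75) mod 360° = 197.45° ≈ 197°.

197°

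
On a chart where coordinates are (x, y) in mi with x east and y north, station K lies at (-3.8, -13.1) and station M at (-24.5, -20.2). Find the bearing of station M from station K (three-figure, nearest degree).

251°

Δeast = -24.5 − -3.8 = -20.70; Δnorth = -20.2 − -13.1 = -7.10.
Bearing = atan2(Δeast, Δnorth) mod 360° = 251.07° ≈ 251°.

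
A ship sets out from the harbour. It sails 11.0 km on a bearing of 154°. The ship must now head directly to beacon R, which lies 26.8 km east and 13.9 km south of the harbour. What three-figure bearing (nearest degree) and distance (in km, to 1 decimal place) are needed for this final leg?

Leg 1 (154°, 11.0 km): east 11.0 sin 154° = 4.82, north 11.0 cos 154° = -9.89
Current position: (4.82, -9.89). Target: (26.8, -13.9). Remaining: Δeast = 21.98, Δnorth = -4.01.
Bearing = atan2(21.98, -4.01) mod 360° = 100.35°; distance = √((21.98)² + (-4.01)²) = 22.341 km.

100°, 22.3 km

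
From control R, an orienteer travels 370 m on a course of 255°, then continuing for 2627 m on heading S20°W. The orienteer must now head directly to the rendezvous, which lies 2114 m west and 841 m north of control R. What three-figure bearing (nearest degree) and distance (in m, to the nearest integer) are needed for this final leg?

346°, 3512 m

Leg 1 (255°, 370 m): east 370 sin 255° = -357.39, north 370 cos 255° = -95.76
Leg 2 (S20°W, 2627 m): east 2627 sin 200° = -898.49, north 2627 cos 200° = -2468.57
Current position: (-1255.88, -2564.34). Target: (-2114, 841). Remaining: Δeast = -858.12, Δnorth = 3405.34.
Bearing = atan2(-858.12, 3405.34) mod 360° = 345.86°; distance = √((-858.12)² + (3405.34)²) = 3511.792 m.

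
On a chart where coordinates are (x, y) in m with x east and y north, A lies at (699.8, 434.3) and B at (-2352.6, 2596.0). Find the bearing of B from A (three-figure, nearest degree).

305°

Δeast = -2352.6 − 699.8 = -3052.40; Δnorth = 2596.0 − 434.3 = 2161.70.
Bearing = atan2(Δeast, Δnorth) mod 360° = 305.31° ≈ 305°.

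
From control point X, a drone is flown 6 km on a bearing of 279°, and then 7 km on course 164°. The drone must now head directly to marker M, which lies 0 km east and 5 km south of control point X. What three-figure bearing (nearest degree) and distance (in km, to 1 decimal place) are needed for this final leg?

Leg 1 (279°, 6 km): east 6 sin 279° = -5.93, north 6 cos 279° = 0.94
Leg 2 (164°, 7 km): east 7 sin 164° = 1.93, north 7 cos 164° = -6.73
Current position: (-4.00, -5.79). Target: (0, -5). Remaining: Δeast = 4.00, Δnorth = 0.79.
Bearing = atan2(4.00, 0.79) mod 360° = 78.82°; distance = √((4.00)² + (0.79)²) = 4.074 km.

079°, 4.1 km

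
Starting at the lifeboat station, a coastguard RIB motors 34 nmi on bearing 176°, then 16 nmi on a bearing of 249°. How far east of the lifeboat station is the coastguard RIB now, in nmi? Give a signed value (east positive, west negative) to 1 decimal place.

-12.6 nmi

Leg 1 (176°, 34 nmi): east 34 sin 176° = 2.37, north 34 cos 176° = -33.92
Leg 2 (249°, 16 nmi): east 16 sin 249° = -14.94, north 16 cos 249° = -5.73
Net east component: -12.57 nmi.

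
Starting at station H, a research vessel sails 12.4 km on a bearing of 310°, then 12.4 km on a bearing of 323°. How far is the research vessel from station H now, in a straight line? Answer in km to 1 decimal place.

Leg 1 (310°, 12.4 km): east 12.4 sin 310° = -9.50, north 12.4 cos 310° = 7.97
Leg 2 (323°, 12.4 km): east 12.4 sin 323° = -7.46, north 12.4 cos 323° = 9.90
Net: -16.96 east, 17.87 north. Distance = √((-16.96)² + (17.87)²) = 24.641 km.

24.6 km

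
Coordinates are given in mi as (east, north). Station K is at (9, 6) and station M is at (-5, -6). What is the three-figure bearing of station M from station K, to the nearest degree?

Δeast = -5 − 9 = -14.00; Δnorth = -6 − 6 = -12.00.
Bearing = atan2(Δeast, Δnorth) mod 360° = 229.40° ≈ 229°.

229°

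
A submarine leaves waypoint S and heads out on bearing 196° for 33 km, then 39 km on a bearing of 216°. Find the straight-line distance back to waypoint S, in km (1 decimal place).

70.9 km

Leg 1 (196°, 33 km): east 33 sin 196° = -9.10, north 33 cos 196° = -31.72
Leg 2 (216°, 39 km): east 39 sin 216° = -22.92, north 39 cos 216° = -31.55
Net: -32.02 east, -63.27 north. Distance = √((-32.02)² + (-63.27)²) = 70.914 km.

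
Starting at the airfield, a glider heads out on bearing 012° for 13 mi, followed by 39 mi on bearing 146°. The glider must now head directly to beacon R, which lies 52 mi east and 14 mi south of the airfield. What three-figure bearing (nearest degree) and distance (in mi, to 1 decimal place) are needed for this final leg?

078°, 28.1 mi

Leg 1 (012°, 13 mi): east 13 sin 12° = 2.70, north 13 cos 12° = 12.72
Leg 2 (146°, 39 mi): east 39 sin 146° = 21.81, north 39 cos 146° = -32.33
Current position: (24.51, -19.62). Target: (52, -14). Remaining: Δeast = 27.49, Δnorth = 5.62.
Bearing = atan2(27.49, 5.62) mod 360° = 78.45°; distance = √((27.49)² + (5.62)²) = 28.057 mi.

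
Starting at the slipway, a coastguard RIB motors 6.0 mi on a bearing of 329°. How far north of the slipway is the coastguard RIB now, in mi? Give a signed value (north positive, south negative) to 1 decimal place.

Leg 1 (329°, 6.0 mi): east 6.0 sin 329° = -3.09, north 6.0 cos 329° = 5.14
Net north component: 5.14 mi.

5.1 mi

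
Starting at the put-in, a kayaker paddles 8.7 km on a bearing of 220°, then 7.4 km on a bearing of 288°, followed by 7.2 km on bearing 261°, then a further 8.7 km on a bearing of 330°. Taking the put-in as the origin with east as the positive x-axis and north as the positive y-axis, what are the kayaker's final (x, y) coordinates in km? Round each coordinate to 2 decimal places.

Leg 1 (220°, 8.7 km): east 8.7 sin 220° = -5.59, north 8.7 cos 220° = -6.66
Leg 2 (288°, 7.4 km): east 7.4 sin 288° = -7.04, north 7.4 cos 288° = 2.29
Leg 3 (261°, 7.2 km): east 7.2 sin 261° = -7.11, north 7.2 cos 261° = -1.13
Leg 4 (330°, 8.7 km): east 8.7 sin 330° = -4.35, north 8.7 cos 330° = 7.53
Summing: -24.09 km east, 2.03 km north → (-24.09, 2.03).

(-24.09, 2.03)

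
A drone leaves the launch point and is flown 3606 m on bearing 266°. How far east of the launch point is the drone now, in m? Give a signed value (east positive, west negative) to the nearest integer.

Leg 1 (266°, 3606 m): east 3606 sin 266° = -3597.22, north 3606 cos 266° = -251.54
Net east component: -3597.22 m.

-3597 m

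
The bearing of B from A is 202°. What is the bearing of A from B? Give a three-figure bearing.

Back-bearing = 202° − 180° = 022°.

022°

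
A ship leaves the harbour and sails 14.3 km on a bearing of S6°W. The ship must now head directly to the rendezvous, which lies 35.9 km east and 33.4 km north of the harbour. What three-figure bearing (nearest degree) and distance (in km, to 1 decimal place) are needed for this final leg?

Leg 1 (S6°W, 14.3 km): east 14.3 sin 186° = -1.49, north 14.3 cos 186° = -14.22
Current position: (-1.49, -14.22). Target: (35.9, 33.4). Remaining: Δeast = 37.39, Δnorth = 47.62.
Bearing = atan2(37.39, 47.62) mod 360° = 38.14°; distance = √((37.39)² + (47.62)²) = 60.549 km.

038°, 60.5 km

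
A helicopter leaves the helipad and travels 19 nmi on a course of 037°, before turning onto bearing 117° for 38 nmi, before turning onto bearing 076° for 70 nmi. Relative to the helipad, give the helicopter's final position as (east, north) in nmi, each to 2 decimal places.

Leg 1 (037°, 19 nmi): east 19 sin 37° = 11.43, north 19 cos 37° = 15.17
Leg 2 (117°, 38 nmi): east 38 sin 117° = 33.86, north 38 cos 117° = -17.25
Leg 3 (076°, 70 nmi): east 70 sin 76° = 67.92, north 70 cos 76° = 16.93
Summing: 113.21 nmi east, 14.86 nmi north → (113.21, 14.86).

(113.21, 14.86)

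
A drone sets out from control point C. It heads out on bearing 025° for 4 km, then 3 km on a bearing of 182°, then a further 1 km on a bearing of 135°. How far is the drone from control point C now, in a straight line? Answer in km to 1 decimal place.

2.3 km

Leg 1 (025°, 4 km): east 4 sin 25° = 1.69, north 4 cos 25° = 3.63
Leg 2 (182°, 3 km): east 3 sin 182° = -0.10, north 3 cos 182° = -3.00
Leg 3 (135°, 1 km): east 1 sin 135° = 0.71, north 1 cos 135° = -0.71
Net: 2.29 east, -0.08 north. Distance = √((2.29)² + (-0.08)²) = 2.294 km.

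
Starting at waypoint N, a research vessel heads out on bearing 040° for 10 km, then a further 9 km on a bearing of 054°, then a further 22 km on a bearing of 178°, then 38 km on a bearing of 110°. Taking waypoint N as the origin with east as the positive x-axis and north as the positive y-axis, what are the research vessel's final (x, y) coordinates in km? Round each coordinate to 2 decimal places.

Leg 1 (040°, 10 km): east 10 sin 40° = 6.43, north 10 cos 40° = 7.66
Leg 2 (054°, 9 km): east 9 sin 54° = 7.28, north 9 cos 54° = 5.29
Leg 3 (178°, 22 km): east 22 sin 178° = 0.77, north 22 cos 178° = -21.99
Leg 4 (110°, 38 km): east 38 sin 110° = 35.71, north 38 cos 110° = -13.00
Summing: 50.19 km east, -22.03 km north → (50.19, -22.03).

(50.19, -22.03)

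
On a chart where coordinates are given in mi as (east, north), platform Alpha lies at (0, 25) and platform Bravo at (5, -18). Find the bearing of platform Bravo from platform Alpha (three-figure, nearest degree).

Δeast = 5 − 0 = 5.00; Δnorth = -18 − 25 = -43.00.
Bearing = atan2(Δeast, Δnorth) mod 360° = 173.37° ≈ 173°.

173°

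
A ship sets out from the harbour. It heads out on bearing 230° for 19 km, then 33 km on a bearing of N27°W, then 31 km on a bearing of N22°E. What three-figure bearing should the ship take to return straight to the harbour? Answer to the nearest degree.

Leg 1 (230°, 19 km): east 19 sin 230° = -14.55, north 19 cos 230° = -12.21
Leg 2 (N27°W, 33 km): east 33 sin 333° = -14.98, north 33 cos 333° = 29.40
Leg 3 (N22°E, 31 km): east 31 sin 22° = 11.61, north 31 cos 22° = 28.74
Net displacement: -17.92 east, 45.93 north. Direction back to start is (17.92, -45.93): bearing = atan2(17.92, -45.93) mod 360° = 158.68° ≈ 159°.

159°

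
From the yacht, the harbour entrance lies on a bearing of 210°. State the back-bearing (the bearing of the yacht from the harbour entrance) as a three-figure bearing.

Back-bearing = 210° − 180° = 030°.

030°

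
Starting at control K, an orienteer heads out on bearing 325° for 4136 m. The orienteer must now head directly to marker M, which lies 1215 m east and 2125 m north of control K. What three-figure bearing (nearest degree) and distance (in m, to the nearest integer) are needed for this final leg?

Leg 1 (325°, 4136 m): east 4136 sin 325° = -2372.31, north 4136 cos 325° = 3388.01
Current position: (-2372.31, 3388.01). Target: (1215, 2125). Remaining: Δeast = 3587.31, Δnorth = -1263.01.
Bearing = atan2(3587.31, -1263.01) mod 360° = 109.40°; distance = √((3587.31)² + (-1263.01)²) = 3803.158 m.

109°, 3803 m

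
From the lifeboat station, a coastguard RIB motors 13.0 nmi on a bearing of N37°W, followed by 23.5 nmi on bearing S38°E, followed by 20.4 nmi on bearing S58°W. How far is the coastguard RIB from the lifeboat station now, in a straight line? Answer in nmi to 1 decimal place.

Leg 1 (N37°W, 13.0 nmi): east 13.0 sin 323° = -7.82, north 13.0 cos 323° = 10.38
Leg 2 (S38°E, 23.5 nmi): east 23.5 sin 142° = 14.47, north 23.5 cos 142° = -18.52
Leg 3 (S58°W, 20.4 nmi): east 20.4 sin 238° = -17.30, north 20.4 cos 238° = -10.81
Net: -10.66 east, -18.95 north. Distance = √((-10.66)² + (-18.95)²) = 21.737 nmi.

21.7 nmi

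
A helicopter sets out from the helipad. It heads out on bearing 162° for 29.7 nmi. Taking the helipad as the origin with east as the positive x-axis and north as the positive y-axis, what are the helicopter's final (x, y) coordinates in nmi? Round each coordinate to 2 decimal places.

Leg 1 (162°, 29.7 nmi): east 29.7 sin 162° = 9.18, north 29.7 cos 162° = -28.25
Summing: 9.18 nmi east, -28.25 nmi north → (9.18, -28.25).

(9.18, -28.25)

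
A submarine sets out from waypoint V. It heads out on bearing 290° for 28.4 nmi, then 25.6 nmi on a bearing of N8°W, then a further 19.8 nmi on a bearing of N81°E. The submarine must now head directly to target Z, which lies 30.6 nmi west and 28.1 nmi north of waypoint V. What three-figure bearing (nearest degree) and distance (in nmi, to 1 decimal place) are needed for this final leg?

243°, 22.3 nmi

Leg 1 (290°, 28.4 nmi): east 28.4 sin 290° = -26.69, north 28.4 cos 290° = 9.71
Leg 2 (N8°W, 25.6 nmi): east 25.6 sin 352° = -3.56, north 25.6 cos 352° = 25.35
Leg 3 (N81°E, 19.8 nmi): east 19.8 sin 81° = 19.56, north 19.8 cos 81° = 3.10
Current position: (-10.69, 38.16). Target: (-30.6, 28.1). Remaining: Δeast = -19.91, Δnorth = -10.06.
Bearing = atan2(-19.91, -10.06) mod 360° = 243.19°; distance = √((-19.91)² + (-10.06)²) = 22.304 nmi.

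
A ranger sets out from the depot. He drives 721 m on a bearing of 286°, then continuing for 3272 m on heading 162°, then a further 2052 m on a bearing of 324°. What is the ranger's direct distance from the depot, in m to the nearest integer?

Leg 1 (286°, 721 m): east 721 sin 286° = -693.07, north 721 cos 286° = 198.73
Leg 2 (162°, 3272 m): east 3272 sin 162° = 1011.10, north 3272 cos 162° = -3111.86
Leg 3 (324°, 2052 m): east 2052 sin 324° = -1206.14, north 2052 cos 324° = 1660.10
Net: -888.10 east, -1253.02 north. Distance = √((-888.10)² + (-1253.02)²) = 1535.833 m.

1536 m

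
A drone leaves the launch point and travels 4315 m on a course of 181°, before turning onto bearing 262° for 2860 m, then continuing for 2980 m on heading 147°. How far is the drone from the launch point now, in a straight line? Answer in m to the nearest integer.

7325 m

Leg 1 (181°, 4315 m): east 4315 sin 181° = -75.31, north 4315 cos 181° = -4314.34
Leg 2 (262°, 2860 m): east 2860 sin 262° = -2832.17, north 2860 cos 262° = -398.04
Leg 3 (147°, 2980 m): east 2980 sin 147° = 1623.02, north 2980 cos 147° = -2499.24
Net: -1284.45 east, -7211.62 north. Distance = √((-1284.45)² + (-7211.62)²) = 7325.109 m.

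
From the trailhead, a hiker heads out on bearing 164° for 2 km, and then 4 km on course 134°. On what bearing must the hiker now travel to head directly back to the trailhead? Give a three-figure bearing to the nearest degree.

324°

Leg 1 (164°, 2 km): east 2 sin 164° = 0.55, north 2 cos 164° = -1.92
Leg 2 (134°, 4 km): east 4 sin 134° = 2.88, north 4 cos 134° = -2.78
Net displacement: 3.43 east, -4.70 north. Direction back to start is (-3.43, 4.70): bearing = atan2(-3.43, 4.70) mod 360° = 323.90° ≈ 324°.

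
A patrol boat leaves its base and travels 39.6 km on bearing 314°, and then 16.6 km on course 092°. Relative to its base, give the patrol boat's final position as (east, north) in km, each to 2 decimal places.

Leg 1 (314°, 39.6 km): east 39.6 sin 314° = -28.49, north 39.6 cos 314° = 27.51
Leg 2 (092°, 16.6 km): east 16.6 sin 92° = 16.59, north 16.6 cos 92° = -0.58
Summing: -11.90 km east, 26.93 km north → (-11.90, 26.93).

(-11.90, 26.93)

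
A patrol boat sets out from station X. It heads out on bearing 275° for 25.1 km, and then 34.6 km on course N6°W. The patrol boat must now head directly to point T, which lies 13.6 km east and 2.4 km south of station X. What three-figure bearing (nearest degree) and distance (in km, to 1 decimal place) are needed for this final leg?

133°, 57.5 km

Leg 1 (275°, 25.1 km): east 25.1 sin 275° = -25.00, north 25.1 cos 275° = 2.19
Leg 2 (N6°W, 34.6 km): east 34.6 sin 354° = -3.62, north 34.6 cos 354° = 34.41
Current position: (-28.62, 36.60). Target: (13.6, -2.4). Remaining: Δeast = 42.22, Δnorth = -39.00.
Bearing = atan2(42.22, -39.00) mod 360° = 132.73°; distance = √((42.22)² + (-39.00)²) = 57.476 km.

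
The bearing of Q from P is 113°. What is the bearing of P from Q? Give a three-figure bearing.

Back-bearing = 113° + 180° = 293°.

293°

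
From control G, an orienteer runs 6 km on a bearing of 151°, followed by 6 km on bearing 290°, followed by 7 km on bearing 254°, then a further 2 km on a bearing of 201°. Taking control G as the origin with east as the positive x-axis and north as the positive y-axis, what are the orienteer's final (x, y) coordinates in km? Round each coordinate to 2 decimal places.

Leg 1 (151°, 6 km): east 6 sin 151° = 2.91, north 6 cos 151° = -5.25
Leg 2 (290°, 6 km): east 6 sin 290° = -5.64, north 6 cos 290° = 2.05
Leg 3 (254°, 7 km): east 7 sin 254° = -6.73, north 7 cos 254° = -1.93
Leg 4 (201°, 2 km): east 2 sin 201° = -0.72, north 2 cos 201° = -1.87
Summing: -10.17 km east, -6.99 km north → (-10.17, -6.99).

(-10.17, -6.99)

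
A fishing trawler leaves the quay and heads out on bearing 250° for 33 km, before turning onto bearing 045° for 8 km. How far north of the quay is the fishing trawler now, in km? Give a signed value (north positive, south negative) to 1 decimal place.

Leg 1 (250°, 33 km): east 33 sin 250° = -31.01, north 33 cos 250° = -11.29
Leg 2 (045°, 8 km): east 8 sin 45° = 5.66, north 8 cos 45° = 5.66
Net north component: -5.63 km.

-5.6 km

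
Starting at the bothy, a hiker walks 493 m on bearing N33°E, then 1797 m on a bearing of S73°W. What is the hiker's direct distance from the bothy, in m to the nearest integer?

Leg 1 (N33°E, 493 m): east 493 sin 33° = 268.51, north 493 cos 33° = 413.46
Leg 2 (S73°W, 1797 m): east 1797 sin 253° = -1718.48, north 1797 cos 253° = -525.39
Net: -1449.97 east, -111.93 north. Distance = √((-1449.97)² + (-111.93)²) = 1454.286 m.

1454 m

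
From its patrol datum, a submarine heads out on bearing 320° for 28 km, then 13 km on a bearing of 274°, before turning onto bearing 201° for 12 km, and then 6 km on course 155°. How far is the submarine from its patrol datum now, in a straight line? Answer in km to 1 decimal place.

Leg 1 (320°, 28 km): east 28 sin 320° = -18.00, north 28 cos 320° = 21.45
Leg 2 (274°, 13 km): east 13 sin 274° = -12.97, north 13 cos 274° = 0.91
Leg 3 (201°, 12 km): east 12 sin 201° = -4.30, north 12 cos 201° = -11.20
Leg 4 (155°, 6 km): east 6 sin 155° = 2.54, north 6 cos 155° = -5.44
Net: -32.73 east, 5.72 north. Distance = √((-32.73)² + (5.72)²) = 33.226 km.

33.2 km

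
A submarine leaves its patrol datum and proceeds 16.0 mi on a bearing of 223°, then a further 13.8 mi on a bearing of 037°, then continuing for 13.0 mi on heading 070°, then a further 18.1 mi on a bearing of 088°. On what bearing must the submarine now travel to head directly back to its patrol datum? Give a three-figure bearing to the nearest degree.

261°

Leg 1 (223°, 16.0 mi): east 16.0 sin 223° = -10.91, north 16.0 cos 223° = -11.70
Leg 2 (037°, 13.8 mi): east 13.8 sin 37° = 8.31, north 13.8 cos 37° = 11.02
Leg 3 (070°, 13.0 mi): east 13.0 sin 70° = 12.22, north 13.0 cos 70° = 4.45
Leg 4 (088°, 18.1 mi): east 18.1 sin 88° = 18.09, north 18.1 cos 88° = 0.63
Net displacement: 27.70 east, 4.40 north. Direction back to start is (-27.70, -4.40): bearing = atan2(-27.70, -4.40) mod 360° = 260.98° ≈ 261°.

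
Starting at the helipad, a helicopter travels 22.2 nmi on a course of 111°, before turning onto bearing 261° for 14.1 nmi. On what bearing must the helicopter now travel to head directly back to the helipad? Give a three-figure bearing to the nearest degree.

Leg 1 (111°, 22.2 nmi): east 22.2 sin 111° = 20.73, north 22.2 cos 111° = -7.96
Leg 2 (261°, 14.1 nmi): east 14.1 sin 261° = -13.93, north 14.1 cos 261° = -2.21
Net displacement: 6.80 east, -10.16 north. Direction back to start is (-6.80, 10.16): bearing = atan2(-6.80, 10.16) mod 360° = 326.21° ≈ 326°.

326°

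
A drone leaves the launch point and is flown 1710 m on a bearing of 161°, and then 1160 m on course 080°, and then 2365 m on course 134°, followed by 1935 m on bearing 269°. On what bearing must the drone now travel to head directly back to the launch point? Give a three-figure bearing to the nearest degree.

335°

Leg 1 (161°, 1710 m): east 1710 sin 161° = 556.72, north 1710 cos 161° = -1616.84
Leg 2 (080°, 1160 m): east 1160 sin 80° = 1142.38, north 1160 cos 80° = 201.43
Leg 3 (134°, 2365 m): east 2365 sin 134° = 1701.24, north 2365 cos 134° = -1642.87
Leg 4 (269°, 1935 m): east 1935 sin 269° = -1934.71, north 1935 cos 269° = -33.77
Net displacement: 1465.63 east, -3092.04 north. Direction back to start is (-1465.63, 3092.04): bearing = atan2(-1465.63, 3092.04) mod 360° = 334.64° ≈ 335°.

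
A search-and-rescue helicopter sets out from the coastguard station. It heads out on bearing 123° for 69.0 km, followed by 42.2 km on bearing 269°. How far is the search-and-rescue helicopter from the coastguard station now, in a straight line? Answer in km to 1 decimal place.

Leg 1 (123°, 69.0 km): east 69.0 sin 123° = 57.87, north 69.0 cos 123° = -37.58
Leg 2 (269°, 42.2 km): east 42.2 sin 269° = -42.19, north 42.2 cos 269° = -0.74
Net: 15.67 east, -38.32 north. Distance = √((15.67)² + (-38.32)²) = 41.399 km.

41.4 km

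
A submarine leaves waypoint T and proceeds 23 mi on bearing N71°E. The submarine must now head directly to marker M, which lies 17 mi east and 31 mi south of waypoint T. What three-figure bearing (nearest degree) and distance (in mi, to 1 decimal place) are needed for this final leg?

Leg 1 (N71°E, 23 mi): east 23 sin 71° = 21.75, north 23 cos 71° = 7.49
Current position: (21.75, 7.49). Target: (17, -31). Remaining: Δeast = -4.75, Δnorth = -38.49.
Bearing = atan2(-4.75, -38.49) mod 360° = 187.03°; distance = √((-4.75)² + (-38.49)²) = 38.780 mi.

187°, 38.8 mi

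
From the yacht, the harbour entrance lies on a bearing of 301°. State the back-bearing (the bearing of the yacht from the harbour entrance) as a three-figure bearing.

121°

Back-bearing = 301° − 180° = 121°.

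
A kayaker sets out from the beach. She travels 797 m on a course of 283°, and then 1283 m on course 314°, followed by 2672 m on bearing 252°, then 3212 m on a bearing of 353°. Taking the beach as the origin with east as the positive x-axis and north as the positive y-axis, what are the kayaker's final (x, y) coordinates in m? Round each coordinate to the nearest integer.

(-4632, 3433)

Leg 1 (283°, 797 m): east 797 sin 283° = -776.57, north 797 cos 283° = 179.29
Leg 2 (314°, 1283 m): east 1283 sin 314° = -922.91, north 1283 cos 314° = 891.25
Leg 3 (252°, 2672 m): east 2672 sin 252° = -2541.22, north 2672 cos 252° = -825.69
Leg 4 (353°, 3212 m): east 3212 sin 353° = -391.44, north 3212 cos 353° = 3188.06
Summing: -4632.15 m east, 3432.90 m north → (-4632, 3433).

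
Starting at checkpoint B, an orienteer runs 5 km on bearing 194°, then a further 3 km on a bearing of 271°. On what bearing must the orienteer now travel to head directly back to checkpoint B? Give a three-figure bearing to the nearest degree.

Leg 1 (194°, 5 km): east 5 sin 194° = -1.21, north 5 cos 194° = -4.85
Leg 2 (271°, 3 km): east 3 sin 271° = -3.00, north 3 cos 271° = 0.05
Net displacement: -4.21 east, -4.80 north. Direction back to start is (4.21, 4.80): bearing = atan2(4.21, 4.80) mod 360° = 41.25° ≈ 041°.

041°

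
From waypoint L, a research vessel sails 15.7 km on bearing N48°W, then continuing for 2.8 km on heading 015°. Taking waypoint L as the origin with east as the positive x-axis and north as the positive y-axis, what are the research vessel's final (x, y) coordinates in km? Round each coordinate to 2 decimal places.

(-10.94, 13.21)

Leg 1 (N48°W, 15.7 km): east 15.7 sin 312° = -11.67, north 15.7 cos 312° = 10.51
Leg 2 (015°, 2.8 km): east 2.8 sin 15° = 0.72, north 2.8 cos 15° = 2.70
Summing: -10.94 km east, 13.21 km north → (-10.94, 13.21).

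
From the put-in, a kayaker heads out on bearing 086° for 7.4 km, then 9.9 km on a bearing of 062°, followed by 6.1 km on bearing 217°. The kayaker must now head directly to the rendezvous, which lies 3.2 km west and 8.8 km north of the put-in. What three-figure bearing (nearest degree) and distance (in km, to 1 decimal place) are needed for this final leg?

299°, 17.8 km

Leg 1 (086°, 7.4 km): east 7.4 sin 86° = 7.38, north 7.4 cos 86° = 0.52
Leg 2 (062°, 9.9 km): east 9.9 sin 62° = 8.74, north 9.9 cos 62° = 4.65
Leg 3 (217°, 6.1 km): east 6.1 sin 217° = -3.67, north 6.1 cos 217° = -4.87
Current position: (12.45, 0.29). Target: (-3.2, 8.8). Remaining: Δeast = -15.65, Δnorth = 8.51.
Bearing = atan2(-15.65, 8.51) mod 360° = 298.53°; distance = √((-15.65)² + (8.51)²) = 17.815 km.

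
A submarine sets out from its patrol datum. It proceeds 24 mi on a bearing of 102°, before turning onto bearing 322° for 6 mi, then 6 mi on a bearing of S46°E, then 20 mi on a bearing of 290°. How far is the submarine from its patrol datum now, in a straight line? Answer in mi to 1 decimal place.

5.8 mi

Leg 1 (102°, 24 mi): east 24 sin 102° = 23.48, north 24 cos 102° = -4.99
Leg 2 (322°, 6 mi): east 6 sin 322° = -3.69, north 6 cos 322° = 4.73
Leg 3 (S46°E, 6 mi): east 6 sin 134° = 4.32, north 6 cos 134° = -4.17
Leg 4 (290°, 20 mi): east 20 sin 290° = -18.79, north 20 cos 290° = 6.84
Net: 5.30 east, 2.41 north. Distance = √((5.30)² + (2.41)²) = 5.826 mi.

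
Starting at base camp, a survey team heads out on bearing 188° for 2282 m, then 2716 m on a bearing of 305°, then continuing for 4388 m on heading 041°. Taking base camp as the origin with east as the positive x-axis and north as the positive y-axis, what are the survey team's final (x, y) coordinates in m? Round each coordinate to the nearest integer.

(336, 2610)

Leg 1 (188°, 2282 m): east 2282 sin 188° = -317.59, north 2282 cos 188° = -2259.79
Leg 2 (305°, 2716 m): east 2716 sin 305° = -2224.82, north 2716 cos 305° = 1557.83
Leg 3 (041°, 4388 m): east 4388 sin 41° = 2878.79, north 4388 cos 41° = 3311.67
Summing: 336.38 m east, 2609.71 m north → (336, 2610).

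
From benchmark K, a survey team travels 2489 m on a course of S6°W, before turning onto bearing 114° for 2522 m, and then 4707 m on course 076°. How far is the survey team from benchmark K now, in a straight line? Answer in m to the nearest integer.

Leg 1 (S6°W, 2489 m): east 2489 sin 186° = -260.17, north 2489 cos 186° = -2475.36
Leg 2 (114°, 2522 m): east 2522 sin 114° = 2303.96, north 2522 cos 114° = -1025.79
Leg 3 (076°, 4707 m): east 4707 sin 76° = 4567.18, north 4707 cos 76° = 1138.73
Net: 6610.97 east, -2362.43 north. Distance = √((6610.97)² + (-2362.43)²) = 7020.400 m.

7020 m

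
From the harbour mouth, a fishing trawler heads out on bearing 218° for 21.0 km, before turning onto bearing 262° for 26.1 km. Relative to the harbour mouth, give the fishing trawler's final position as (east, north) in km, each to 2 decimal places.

Leg 1 (218°, 21.0 km): east 21.0 sin 218° = -12.93, north 21.0 cos 218° = -16.55
Leg 2 (262°, 26.1 km): east 26.1 sin 262° = -25.85, north 26.1 cos 262° = -3.63
Summing: -38.77 km east, -20.18 km north → (-38.77, -20.18).

(-38.77, -20.18)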